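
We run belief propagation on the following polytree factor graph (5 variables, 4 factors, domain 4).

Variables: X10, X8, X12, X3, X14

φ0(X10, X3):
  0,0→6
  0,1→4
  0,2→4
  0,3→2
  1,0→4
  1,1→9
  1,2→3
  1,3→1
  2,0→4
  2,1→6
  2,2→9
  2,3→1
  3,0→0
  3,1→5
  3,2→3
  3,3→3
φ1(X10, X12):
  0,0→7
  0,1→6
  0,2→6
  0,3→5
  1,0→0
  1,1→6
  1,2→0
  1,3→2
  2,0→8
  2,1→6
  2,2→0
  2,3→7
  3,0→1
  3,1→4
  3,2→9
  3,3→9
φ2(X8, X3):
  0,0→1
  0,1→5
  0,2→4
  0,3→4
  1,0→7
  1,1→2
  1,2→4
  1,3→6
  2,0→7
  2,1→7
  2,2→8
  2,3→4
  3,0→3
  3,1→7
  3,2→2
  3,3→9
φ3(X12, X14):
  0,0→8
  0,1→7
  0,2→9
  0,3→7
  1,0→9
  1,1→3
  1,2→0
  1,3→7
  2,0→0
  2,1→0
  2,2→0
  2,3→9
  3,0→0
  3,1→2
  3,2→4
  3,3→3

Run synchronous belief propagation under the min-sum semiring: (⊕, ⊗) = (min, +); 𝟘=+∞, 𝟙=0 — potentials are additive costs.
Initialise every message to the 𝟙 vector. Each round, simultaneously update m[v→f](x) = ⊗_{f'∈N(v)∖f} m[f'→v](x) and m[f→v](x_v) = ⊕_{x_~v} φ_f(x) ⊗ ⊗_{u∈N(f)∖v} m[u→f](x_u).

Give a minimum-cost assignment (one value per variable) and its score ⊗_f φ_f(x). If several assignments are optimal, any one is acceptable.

init: all messages = 𝟙 over 4 values
r1 m[φ0→X10] = [2, 1, 1, 0]
r1 m[φ0→X3] = [0, 4, 3, 1]
r1 m[φ1→X10] = [5, 0, 0, 1]
r1 m[φ1→X12] = [0, 4, 0, 2]
r1 m[φ2→X8] = [1, 2, 4, 2]
r1 m[φ2→X3] = [1, 2, 2, 4]
r1 m[φ3→X12] = [7, 0, 0, 0]
r1 m[φ3→X14] = [0, 0, 0, 3]
r1 m[X10→φ0] = [0, 0, 0, 0]
r1 m[X10→φ1] = [0, 0, 0, 0]
r1 m[X8→φ2] = [0, 0, 0, 0]
r1 m[X12→φ1] = [0, 0, 0, 0]
r1 m[X12→φ3] = [0, 0, 0, 0]
r1 m[X3→φ0] = [0, 0, 0, 0]
r1 m[X3→φ2] = [0, 0, 0, 0]
r1 m[X14→φ3] = [0, 0, 0, 0]
r2 m[φ0→X10] = [2, 1, 1, 0]
r2 m[φ0→X3] = [0, 4, 3, 1]
r2 m[φ1→X10] = [5, 0, 0, 1]
r2 m[φ1→X12] = [0, 4, 0, 2]
r2 m[φ2→X8] = [1, 2, 4, 2]
r2 m[φ2→X3] = [1, 2, 2, 4]
r2 m[φ3→X12] = [7, 0, 0, 0]
r2 m[φ3→X14] = [0, 0, 0, 3]
r2 m[X10→φ0] = [5, 0, 0, 1]
r2 m[X10→φ1] = [2, 1, 1, 0]
r2 m[X8→φ2] = [0, 0, 0, 0]
r2 m[X12→φ1] = [7, 0, 0, 0]
r2 m[X12→φ3] = [0, 4, 0, 2]
r2 m[X3→φ0] = [1, 2, 2, 4]
r2 m[X3→φ2] = [0, 4, 3, 1]
r2 m[X14→φ3] = [0, 0, 0, 0]
r3 m[φ0→X10] = [6, 5, 5, 1]
r3 m[φ0→X3] = [1, 6, 3, 1]
r3 m[φ1→X10] = [5, 0, 0, 4]
r3 m[φ1→X12] = [1, 4, 1, 3]
r3 m[φ2→X8] = [1, 6, 5, 3]
r3 m[φ2→X3] = [1, 2, 2, 4]
r3 m[φ3→X12] = [7, 0, 0, 0]
r3 m[φ3→X14] = [0, 0, 0, 5]
r3 m[X10→φ0] = [5, 0, 0, 1]
r3 m[X10→φ1] = [2, 1, 1, 0]
r3 m[X8→φ2] = [0, 0, 0, 0]
r3 m[X12→φ1] = [7, 0, 0, 0]
r3 m[X12→φ3] = [0, 4, 0, 2]
r3 m[X3→φ0] = [1, 2, 2, 4]
r3 m[X3→φ2] = [0, 4, 3, 1]
r3 m[X14→φ3] = [0, 0, 0, 0]
r4 m[φ0→X10] = [6, 5, 5, 1]
r4 m[φ0→X3] = [1, 6, 3, 1]
r4 m[φ1→X10] = [5, 0, 0, 4]
r4 m[φ1→X12] = [1, 4, 1, 3]
r4 m[φ2→X8] = [1, 6, 5, 3]
r4 m[φ2→X3] = [1, 2, 2, 4]
r4 m[φ3→X12] = [7, 0, 0, 0]
r4 m[φ3→X14] = [0, 0, 0, 5]
r4 m[X10→φ0] = [5, 0, 0, 4]
r4 m[X10→φ1] = [6, 5, 5, 1]
r4 m[X8→φ2] = [0, 0, 0, 0]
r4 m[X12→φ1] = [7, 0, 0, 0]
r4 m[X12→φ3] = [1, 4, 1, 3]
r4 m[X3→φ0] = [1, 2, 2, 4]
r4 m[X3→φ2] = [1, 6, 3, 1]
r4 m[X14→φ3] = [0, 0, 0, 0]
r5 m[φ0→X10] = [6, 5, 5, 1]
r5 m[φ0→X3] = [4, 6, 3, 1]
r5 m[φ1→X10] = [5, 0, 0, 4]
r5 m[φ1→X12] = [2, 5, 5, 7]
r5 m[φ2→X8] = [2, 7, 5, 4]
r5 m[φ2→X3] = [1, 2, 2, 4]
r5 m[φ3→X12] = [7, 0, 0, 0]
r5 m[φ3→X14] = [1, 1, 1, 6]
r5 m[X10→φ0] = [5, 0, 0, 4]
r5 m[X10→φ1] = [6, 5, 5, 1]
r5 m[X8→φ2] = [0, 0, 0, 0]
r5 m[X12→φ1] = [7, 0, 0, 0]
r5 m[X12→φ3] = [1, 4, 1, 3]
r5 m[X3→φ0] = [1, 2, 2, 4]
r5 m[X3→φ2] = [1, 6, 3, 1]
r5 m[X14→φ3] = [0, 0, 0, 0]
r6 m[φ0→X10] = [6, 5, 5, 1]
r6 m[φ0→X3] = [4, 6, 3, 1]
r6 m[φ1→X10] = [5, 0, 0, 4]
r6 m[φ1→X12] = [2, 5, 5, 7]
r6 m[φ2→X8] = [2, 7, 5, 4]
r6 m[φ2→X3] = [1, 2, 2, 4]
r6 m[φ3→X12] = [7, 0, 0, 0]
r6 m[φ3→X14] = [1, 1, 1, 6]
r6 m[X10→φ0] = [5, 0, 0, 4]
r6 m[X10→φ1] = [6, 5, 5, 1]
r6 m[X8→φ2] = [0, 0, 0, 0]
r6 m[X12→φ1] = [7, 0, 0, 0]
r6 m[X12→φ3] = [2, 5, 5, 7]
r6 m[X3→φ0] = [1, 2, 2, 4]
r6 m[X3→φ2] = [4, 6, 3, 1]
r6 m[X14→φ3] = [0, 0, 0, 0]
r7 m[φ0→X10] = [6, 5, 5, 1]
r7 m[φ0→X3] = [4, 6, 3, 1]
r7 m[φ1→X10] = [5, 0, 0, 4]
r7 m[φ1→X12] = [2, 5, 5, 7]
r7 m[φ2→X8] = [5, 7, 5, 5]
r7 m[φ2→X3] = [1, 2, 2, 4]
r7 m[φ3→X12] = [7, 0, 0, 0]
r7 m[φ3→X14] = [5, 5, 5, 9]
r7 m[X10→φ0] = [5, 0, 0, 4]
r7 m[X10→φ1] = [6, 5, 5, 1]
r7 m[X8→φ2] = [0, 0, 0, 0]
r7 m[X12→φ1] = [7, 0, 0, 0]
r7 m[X12→φ3] = [2, 5, 5, 7]
r7 m[X3→φ0] = [1, 2, 2, 4]
r7 m[X3→φ2] = [4, 6, 3, 1]
r7 m[X14→φ3] = [0, 0, 0, 0]
r8 m[φ0→X10] = [6, 5, 5, 1]
r8 m[φ0→X3] = [4, 6, 3, 1]
r8 m[φ1→X10] = [5, 0, 0, 4]
r8 m[φ1→X12] = [2, 5, 5, 7]
r8 m[φ2→X8] = [5, 7, 5, 5]
r8 m[φ2→X3] = [1, 2, 2, 4]
r8 m[φ3→X12] = [7, 0, 0, 0]
r8 m[φ3→X14] = [5, 5, 5, 9]
r8 m[X10→φ0] = [5, 0, 0, 4]
r8 m[X10→φ1] = [6, 5, 5, 1]
r8 m[X8→φ2] = [0, 0, 0, 0]
r8 m[X12→φ1] = [7, 0, 0, 0]
r8 m[X12→φ3] = [2, 5, 5, 7]
r8 m[X3→φ0] = [1, 2, 2, 4]
r8 m[X3→φ2] = [4, 6, 3, 1]
r8 m[X14→φ3] = [0, 0, 0, 0]
fixed point reached at round 8
traceback from X10: (X10=1, X8=0, X12=2, X3=0, X14=0), score=5

assignment: (X10=1, X8=0, X12=2, X3=0, X14=0); score = 5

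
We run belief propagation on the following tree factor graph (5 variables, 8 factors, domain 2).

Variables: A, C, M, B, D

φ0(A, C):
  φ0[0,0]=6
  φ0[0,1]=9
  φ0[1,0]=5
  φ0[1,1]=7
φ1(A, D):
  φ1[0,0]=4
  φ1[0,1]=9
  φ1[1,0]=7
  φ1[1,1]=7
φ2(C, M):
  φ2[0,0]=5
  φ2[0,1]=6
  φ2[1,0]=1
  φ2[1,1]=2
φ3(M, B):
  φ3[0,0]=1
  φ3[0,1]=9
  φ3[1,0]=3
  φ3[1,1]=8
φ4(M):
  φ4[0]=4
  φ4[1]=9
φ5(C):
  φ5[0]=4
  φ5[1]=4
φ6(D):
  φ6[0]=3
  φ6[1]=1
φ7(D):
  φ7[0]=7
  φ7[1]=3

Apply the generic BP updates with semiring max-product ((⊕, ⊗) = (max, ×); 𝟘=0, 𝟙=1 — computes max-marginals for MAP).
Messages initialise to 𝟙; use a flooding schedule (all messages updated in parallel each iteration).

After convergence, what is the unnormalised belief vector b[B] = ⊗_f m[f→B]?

init: all messages = 𝟙 over 2 values
r1 m[φ0→A] = [9, 7]
r1 m[φ0→C] = [6, 9]
r1 m[φ1→A] = [9, 7]
r1 m[φ1→D] = [7, 9]
r1 m[φ2→C] = [6, 2]
r1 m[φ2→M] = [5, 6]
r1 m[φ3→M] = [9, 8]
r1 m[φ3→B] = [3, 9]
r1 m[φ4→M] = [4, 9]
r1 m[φ5→C] = [4, 4]
r1 m[φ6→D] = [3, 1]
r1 m[φ7→D] = [7, 3]
r1 m[A→φ0] = [1, 1]
r1 m[A→φ1] = [1, 1]
r1 m[C→φ0] = [1, 1]
r1 m[C→φ2] = [1, 1]
r1 m[C→φ5] = [1, 1]
r1 m[M→φ2] = [1, 1]
r1 m[M→φ3] = [1, 1]
r1 m[M→φ4] = [1, 1]
r1 m[B→φ3] = [1, 1]
r1 m[D→φ1] = [1, 1]
r1 m[D→φ6] = [1, 1]
r1 m[D→φ7] = [1, 1]
r2 m[φ0→A] = [9, 7]
r2 m[φ0→C] = [6, 9]
r2 m[φ1→A] = [9, 7]
r2 m[φ1→D] = [7, 9]
r2 m[φ2→C] = [6, 2]
r2 m[φ2→M] = [5, 6]
r2 m[φ3→M] = [9, 8]
r2 m[φ3→B] = [3, 9]
r2 m[φ4→M] = [4, 9]
r2 m[φ5→C] = [4, 4]
r2 m[φ6→D] = [3, 1]
r2 m[φ7→D] = [7, 3]
r2 m[A→φ0] = [9, 7]
r2 m[A→φ1] = [9, 7]
r2 m[C→φ0] = [24, 8]
r2 m[C→φ2] = [24, 36]
r2 m[C→φ5] = [36, 18]
r2 m[M→φ2] = [36, 72]
r2 m[M→φ3] = [20, 54]
r2 m[M→φ4] = [45, 48]
r2 m[B→φ3] = [1, 1]
r2 m[D→φ1] = [21, 3]
r2 m[D→φ6] = [49, 27]
r2 m[D→φ7] = [21, 9]
r3 m[φ0→A] = [144, 120]
r3 m[φ0→C] = [54, 81]
r3 m[φ1→A] = [84, 147]
r3 m[φ1→D] = [49, 81]
r3 m[φ2→C] = [432, 144]
r3 m[φ2→M] = [120, 144]
r3 m[φ3→M] = [9, 8]
r3 m[φ3→B] = [162, 432]
r3 m[φ4→M] = [4, 9]
r3 m[φ5→C] = [4, 4]
r3 m[φ6→D] = [3, 1]
r3 m[φ7→D] = [7, 3]
r3 m[A→φ0] = [9, 7]
r3 m[A→φ1] = [9, 7]
r3 m[C→φ0] = [24, 8]
r3 m[C→φ2] = [24, 36]
r3 m[C→φ5] = [36, 18]
r3 m[M→φ2] = [36, 72]
r3 m[M→φ3] = [20, 54]
r3 m[M→φ4] = [45, 48]
r3 m[B→φ3] = [1, 1]
r3 m[D→φ1] = [21, 3]
r3 m[D→φ6] = [49, 27]
r3 m[D→φ7] = [21, 9]
r4 m[φ0→A] = [144, 120]
r4 m[φ0→C] = [54, 81]
r4 m[φ1→A] = [84, 147]
r4 m[φ1→D] = [49, 81]
r4 m[φ2→C] = [432, 144]
r4 m[φ2→M] = [120, 144]
r4 m[φ3→M] = [9, 8]
r4 m[φ3→B] = [162, 432]
r4 m[φ4→M] = [4, 9]
r4 m[φ5→C] = [4, 4]
r4 m[φ6→D] = [3, 1]
r4 m[φ7→D] = [7, 3]
r4 m[A→φ0] = [84, 147]
r4 m[A→φ1] = [144, 120]
r4 m[C→φ0] = [1728, 576]
r4 m[C→φ2] = [216, 324]
r4 m[C→φ5] = [23328, 11664]
r4 m[M→φ2] = [36, 72]
r4 m[M→φ3] = [480, 1296]
r4 m[M→φ4] = [1080, 1152]
r4 m[B→φ3] = [1, 1]
r4 m[D→φ1] = [21, 3]
r4 m[D→φ6] = [343, 243]
r4 m[D→φ7] = [147, 81]
r5 m[φ0→A] = [10368, 8640]
r5 m[φ0→C] = [735, 1029]
r5 m[φ1→A] = [84, 147]
r5 m[φ1→D] = [840, 1296]
r5 m[φ2→C] = [432, 144]
r5 m[φ2→M] = [1080, 1296]
r5 m[φ3→M] = [9, 8]
r5 m[φ3→B] = [3888, 10368]
r5 m[φ4→M] = [4, 9]
r5 m[φ5→C] = [4, 4]
r5 m[φ6→D] = [3, 1]
r5 m[φ7→D] = [7, 3]
r5 m[A→φ0] = [84, 147]
r5 m[A→φ1] = [144, 120]
r5 m[C→φ0] = [1728, 576]
r5 m[C→φ2] = [216, 324]
r5 m[C→φ5] = [23328, 11664]
r5 m[M→φ2] = [36, 72]
r5 m[M→φ3] = [480, 1296]
r5 m[M→φ4] = [1080, 1152]
r5 m[B→φ3] = [1, 1]
r5 m[D→φ1] = [21, 3]
r5 m[D→φ6] = [343, 243]
r5 m[D→φ7] = [147, 81]
r6 m[φ0→A] = [10368, 8640]
r6 m[φ0→C] = [735, 1029]
r6 m[φ1→A] = [84, 147]
r6 m[φ1→D] = [840, 1296]
r6 m[φ2→C] = [432, 144]
r6 m[φ2→M] = [1080, 1296]
r6 m[φ3→M] = [9, 8]
r6 m[φ3→B] = [3888, 10368]
r6 m[φ4→M] = [4, 9]
r6 m[φ5→C] = [4, 4]
r6 m[φ6→D] = [3, 1]
r6 m[φ7→D] = [7, 3]
r6 m[A→φ0] = [84, 147]
r6 m[A→φ1] = [10368, 8640]
r6 m[C→φ0] = [1728, 576]
r6 m[C→φ2] = [2940, 4116]
r6 m[C→φ5] = [317520, 148176]
r6 m[M→φ2] = [36, 72]
r6 m[M→φ3] = [4320, 11664]
r6 m[M→φ4] = [9720, 10368]
r6 m[B→φ3] = [1, 1]
r6 m[D→φ1] = [21, 3]
r6 m[D→φ6] = [5880, 3888]
r6 m[D→φ7] = [2520, 1296]
r7 m[φ0→A] = [10368, 8640]
r7 m[φ0→C] = [735, 1029]
r7 m[φ1→A] = [84, 147]
r7 m[φ1→D] = [60480, 93312]
r7 m[φ2→C] = [432, 144]
r7 m[φ2→M] = [14700, 17640]
r7 m[φ3→M] = [9, 8]
r7 m[φ3→B] = [34992, 93312]
r7 m[φ4→M] = [4, 9]
r7 m[φ5→C] = [4, 4]
r7 m[φ6→D] = [3, 1]
r7 m[φ7→D] = [7, 3]
r7 m[A→φ0] = [84, 147]
r7 m[A→φ1] = [10368, 8640]
r7 m[C→φ0] = [1728, 576]
r7 m[C→φ2] = [2940, 4116]
r7 m[C→φ5] = [317520, 148176]
r7 m[M→φ2] = [36, 72]
r7 m[M→φ3] = [4320, 11664]
r7 m[M→φ4] = [9720, 10368]
r7 m[B→φ3] = [1, 1]
r7 m[D→φ1] = [21, 3]
r7 m[D→φ6] = [5880, 3888]
r7 m[D→φ7] = [2520, 1296]
r8 m[φ0→A] = [10368, 8640]
r8 m[φ0→C] = [735, 1029]
r8 m[φ1→A] = [84, 147]
r8 m[φ1→D] = [60480, 93312]
r8 m[φ2→C] = [432, 144]
r8 m[φ2→M] = [14700, 17640]
r8 m[φ3→M] = [9, 8]
r8 m[φ3→B] = [34992, 93312]
r8 m[φ4→M] = [4, 9]
r8 m[φ5→C] = [4, 4]
r8 m[φ6→D] = [3, 1]
r8 m[φ7→D] = [7, 3]
r8 m[A→φ0] = [84, 147]
r8 m[A→φ1] = [10368, 8640]
r8 m[C→φ0] = [1728, 576]
r8 m[C→φ2] = [2940, 4116]
r8 m[C→φ5] = [317520, 148176]
r8 m[M→φ2] = [36, 72]
r8 m[M→φ3] = [58800, 158760]
r8 m[M→φ4] = [132300, 141120]
r8 m[B→φ3] = [1, 1]
r8 m[D→φ1] = [21, 3]
r8 m[D→φ6] = [423360, 279936]
r8 m[D→φ7] = [181440, 93312]
r9 m[φ0→A] = [10368, 8640]
r9 m[φ0→C] = [735, 1029]
r9 m[φ1→A] = [84, 147]
r9 m[φ1→D] = [60480, 93312]
r9 m[φ2→C] = [432, 144]
r9 m[φ2→M] = [14700, 17640]
r9 m[φ3→M] = [9, 8]
r9 m[φ3→B] = [476280, 1270080]
r9 m[φ4→M] = [4, 9]
r9 m[φ5→C] = [4, 4]
r9 m[φ6→D] = [3, 1]
r9 m[φ7→D] = [7, 3]
r9 m[A→φ0] = [84, 147]
r9 m[A→φ1] = [10368, 8640]
r9 m[C→φ0] = [1728, 576]
r9 m[C→φ2] = [2940, 4116]
r9 m[C→φ5] = [317520, 148176]
r9 m[M→φ2] = [36, 72]
r9 m[M→φ3] = [58800, 158760]
r9 m[M→φ4] = [132300, 141120]
r9 m[B→φ3] = [1, 1]
r9 m[D→φ1] = [21, 3]
r9 m[D→φ6] = [423360, 279936]
r9 m[D→φ7] = [181440, 93312]
r10 m[φ0→A] = [10368, 8640]
r10 m[φ0→C] = [735, 1029]
r10 m[φ1→A] = [84, 147]
r10 m[φ1→D] = [60480, 93312]
r10 m[φ2→C] = [432, 144]
r10 m[φ2→M] = [14700, 17640]
r10 m[φ3→M] = [9, 8]
r10 m[φ3→B] = [476280, 1270080]
r10 m[φ4→M] = [4, 9]
r10 m[φ5→C] = [4, 4]
r10 m[φ6→D] = [3, 1]
r10 m[φ7→D] = [7, 3]
r10 m[A→φ0] = [84, 147]
r10 m[A→φ1] = [10368, 8640]
r10 m[C→φ0] = [1728, 576]
r10 m[C→φ2] = [2940, 4116]
r10 m[C→φ5] = [317520, 148176]
r10 m[M→φ2] = [36, 72]
r10 m[M→φ3] = [58800, 158760]
r10 m[M→φ4] = [132300, 141120]
r10 m[B→φ3] = [1, 1]
r10 m[D→φ1] = [21, 3]
r10 m[D→φ6] = [423360, 279936]
r10 m[D→φ7] = [181440, 93312]
fixed point reached at round 10
b[B] = ⊗ incoming = [476280, 1270080]

b[B] = [476280, 1270080]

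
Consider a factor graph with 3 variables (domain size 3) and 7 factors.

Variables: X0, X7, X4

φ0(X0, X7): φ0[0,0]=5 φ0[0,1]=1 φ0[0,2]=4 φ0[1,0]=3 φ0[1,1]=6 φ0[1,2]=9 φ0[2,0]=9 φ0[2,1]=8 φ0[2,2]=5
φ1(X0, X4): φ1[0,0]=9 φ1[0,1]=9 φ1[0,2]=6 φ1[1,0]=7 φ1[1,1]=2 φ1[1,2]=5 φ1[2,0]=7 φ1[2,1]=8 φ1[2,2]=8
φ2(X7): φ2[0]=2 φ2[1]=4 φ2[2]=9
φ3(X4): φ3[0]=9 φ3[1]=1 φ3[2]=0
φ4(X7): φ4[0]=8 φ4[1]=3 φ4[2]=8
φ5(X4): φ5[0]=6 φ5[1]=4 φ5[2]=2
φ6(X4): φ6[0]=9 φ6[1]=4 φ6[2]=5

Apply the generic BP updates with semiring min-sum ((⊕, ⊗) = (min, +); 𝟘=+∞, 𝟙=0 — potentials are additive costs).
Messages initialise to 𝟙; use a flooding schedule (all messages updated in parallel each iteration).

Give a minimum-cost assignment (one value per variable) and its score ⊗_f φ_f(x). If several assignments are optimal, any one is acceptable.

init: all messages = 𝟙 over 3 values
r1 m[φ0→X0] = [1, 3, 5]
r1 m[φ0→X7] = [3, 1, 4]
r1 m[φ1→X0] = [6, 2, 7]
r1 m[φ1→X4] = [7, 2, 5]
r1 m[φ2→X7] = [2, 4, 9]
r1 m[φ3→X4] = [9, 1, 0]
r1 m[φ4→X7] = [8, 3, 8]
r1 m[φ5→X4] = [6, 4, 2]
r1 m[φ6→X4] = [9, 4, 5]
r1 m[X0→φ0] = [0, 0, 0]
r1 m[X0→φ1] = [0, 0, 0]
r1 m[X7→φ0] = [0, 0, 0]
r1 m[X7→φ2] = [0, 0, 0]
r1 m[X7→φ4] = [0, 0, 0]
r1 m[X4→φ1] = [0, 0, 0]
r1 m[X4→φ3] = [0, 0, 0]
r1 m[X4→φ5] = [0, 0, 0]
r1 m[X4→φ6] = [0, 0, 0]
r2 m[φ0→X0] = [1, 3, 5]
r2 m[φ0→X7] = [3, 1, 4]
r2 m[φ1→X0] = [6, 2, 7]
r2 m[φ1→X4] = [7, 2, 5]
r2 m[φ2→X7] = [2, 4, 9]
r2 m[φ3→X4] = [9, 1, 0]
r2 m[φ4→X7] = [8, 3, 8]
r2 m[φ5→X4] = [6, 4, 2]
r2 m[φ6→X4] = [9, 4, 5]
r2 m[X0→φ0] = [6, 2, 7]
r2 m[X0→φ1] = [1, 3, 5]
r2 m[X7→φ0] = [10, 7, 17]
r2 m[X7→φ2] = [11, 4, 12]
r2 m[X7→φ4] = [5, 5, 13]
r2 m[X4→φ1] = [24, 9, 7]
r2 m[X4→φ3] = [22, 10, 12]
r2 m[X4→φ5] = [25, 7, 10]
r2 m[X4→φ6] = [22, 7, 7]
r3 m[φ0→X0] = [8, 13, 15]
r3 m[φ0→X7] = [5, 7, 10]
r3 m[φ1→X0] = [13, 11, 15]
r3 m[φ1→X4] = [10, 5, 7]
r3 m[φ2→X7] = [2, 4, 9]
r3 m[φ3→X4] = [9, 1, 0]
r3 m[φ4→X7] = [8, 3, 8]
r3 m[φ5→X4] = [6, 4, 2]
r3 m[φ6→X4] = [9, 4, 5]
r3 m[X0→φ0] = [6, 2, 7]
r3 m[X0→φ1] = [1, 3, 5]
r3 m[X7→φ0] = [10, 7, 17]
r3 m[X7→φ2] = [11, 4, 12]
r3 m[X7→φ4] = [5, 5, 13]
r3 m[X4→φ1] = [24, 9, 7]
r3 m[X4→φ3] = [22, 10, 12]
r3 m[X4→φ5] = [25, 7, 10]
r3 m[X4→φ6] = [22, 7, 7]
r4 m[φ0→X0] = [8, 13, 15]
r4 m[φ0→X7] = [5, 7, 10]
r4 m[φ1→X0] = [13, 11, 15]
r4 m[φ1→X4] = [10, 5, 7]
r4 m[φ2→X7] = [2, 4, 9]
r4 m[φ3→X4] = [9, 1, 0]
r4 m[φ4→X7] = [8, 3, 8]
r4 m[φ5→X4] = [6, 4, 2]
r4 m[φ6→X4] = [9, 4, 5]
r4 m[X0→φ0] = [13, 11, 15]
r4 m[X0→φ1] = [8, 13, 15]
r4 m[X7→φ0] = [10, 7, 17]
r4 m[X7→φ2] = [13, 10, 18]
r4 m[X7→φ4] = [7, 11, 19]
r4 m[X4→φ1] = [24, 9, 7]
r4 m[X4→φ3] = [25, 13, 14]
r4 m[X4→φ5] = [28, 10, 12]
r4 m[X4→φ6] = [25, 10, 9]
r5 m[φ0→X0] = [8, 13, 15]
r5 m[φ0→X7] = [14, 14, 17]
r5 m[φ1→X0] = [13, 11, 15]
r5 m[φ1→X4] = [17, 15, 14]
r5 m[φ2→X7] = [2, 4, 9]
r5 m[φ3→X4] = [9, 1, 0]
r5 m[φ4→X7] = [8, 3, 8]
r5 m[φ5→X4] = [6, 4, 2]
r5 m[φ6→X4] = [9, 4, 5]
r5 m[X0→φ0] = [13, 11, 15]
r5 m[X0→φ1] = [8, 13, 15]
r5 m[X7→φ0] = [10, 7, 17]
r5 m[X7→φ2] = [13, 10, 18]
r5 m[X7→φ4] = [7, 11, 19]
r5 m[X4→φ1] = [24, 9, 7]
r5 m[X4→φ3] = [25, 13, 14]
r5 m[X4→φ5] = [28, 10, 12]
r5 m[X4→φ6] = [25, 10, 9]
r6 m[φ0→X0] = [8, 13, 15]
r6 m[φ0→X7] = [14, 14, 17]
r6 m[φ1→X0] = [13, 11, 15]
r6 m[φ1→X4] = [17, 15, 14]
r6 m[φ2→X7] = [2, 4, 9]
r6 m[φ3→X4] = [9, 1, 0]
r6 m[φ4→X7] = [8, 3, 8]
r6 m[φ5→X4] = [6, 4, 2]
r6 m[φ6→X4] = [9, 4, 5]
r6 m[X0→φ0] = [13, 11, 15]
r6 m[X0→φ1] = [8, 13, 15]
r6 m[X7→φ0] = [10, 7, 17]
r6 m[X7→φ2] = [22, 17, 25]
r6 m[X7→φ4] = [16, 18, 26]
r6 m[X4→φ1] = [24, 9, 7]
r6 m[X4→φ3] = [32, 23, 21]
r6 m[X4→φ5] = [35, 20, 19]
r6 m[X4→φ6] = [32, 20, 16]
r7 m[φ0→X0] = [8, 13, 15]
r7 m[φ0→X7] = [14, 14, 17]
r7 m[φ1→X0] = [13, 11, 15]
r7 m[φ1→X4] = [17, 15, 14]
r7 m[φ2→X7] = [2, 4, 9]
r7 m[φ3→X4] = [9, 1, 0]
r7 m[φ4→X7] = [8, 3, 8]
r7 m[φ5→X4] = [6, 4, 2]
r7 m[φ6→X4] = [9, 4, 5]
r7 m[X0→φ0] = [13, 11, 15]
r7 m[X0→φ1] = [8, 13, 15]
r7 m[X7→φ0] = [10, 7, 17]
r7 m[X7→φ2] = [22, 17, 25]
r7 m[X7→φ4] = [16, 18, 26]
r7 m[X4→φ1] = [24, 9, 7]
r7 m[X4→φ3] = [32, 23, 21]
r7 m[X4→φ5] = [35, 20, 19]
r7 m[X4→φ6] = [32, 20, 16]
fixed point reached at round 7
traceback from X0: (X0=0, X7=1, X4=2), score=21

assignment: (X0=0, X7=1, X4=2); score = 21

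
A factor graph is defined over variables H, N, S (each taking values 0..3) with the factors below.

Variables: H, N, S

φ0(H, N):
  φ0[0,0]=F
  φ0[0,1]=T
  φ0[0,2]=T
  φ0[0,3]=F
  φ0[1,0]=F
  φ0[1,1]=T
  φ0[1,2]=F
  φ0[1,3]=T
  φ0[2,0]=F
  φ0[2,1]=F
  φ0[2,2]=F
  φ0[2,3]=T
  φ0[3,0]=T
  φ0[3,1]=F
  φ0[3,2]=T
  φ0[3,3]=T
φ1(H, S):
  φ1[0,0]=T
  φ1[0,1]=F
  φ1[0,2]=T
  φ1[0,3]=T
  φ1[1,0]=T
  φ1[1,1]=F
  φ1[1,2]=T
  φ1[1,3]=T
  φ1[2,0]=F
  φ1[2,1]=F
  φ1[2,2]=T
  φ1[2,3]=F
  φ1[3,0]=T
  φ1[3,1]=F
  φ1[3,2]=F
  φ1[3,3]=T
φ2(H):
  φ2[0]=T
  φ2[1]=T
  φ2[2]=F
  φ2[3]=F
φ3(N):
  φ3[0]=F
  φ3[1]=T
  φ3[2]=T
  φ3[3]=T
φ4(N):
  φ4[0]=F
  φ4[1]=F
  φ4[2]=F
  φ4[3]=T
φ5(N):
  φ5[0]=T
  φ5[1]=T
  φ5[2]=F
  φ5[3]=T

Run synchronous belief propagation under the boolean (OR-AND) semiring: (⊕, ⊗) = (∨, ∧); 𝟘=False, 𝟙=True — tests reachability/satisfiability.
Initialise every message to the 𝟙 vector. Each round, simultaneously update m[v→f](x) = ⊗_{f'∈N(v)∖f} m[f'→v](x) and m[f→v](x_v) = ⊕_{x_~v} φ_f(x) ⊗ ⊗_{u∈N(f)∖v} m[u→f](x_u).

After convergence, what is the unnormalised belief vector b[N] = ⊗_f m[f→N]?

b[N] = [F, F, F, T]

init: all messages = 𝟙 over 4 values
r1 m[φ0→H] = [T, T, T, T]
r1 m[φ0→N] = [T, T, T, T]
r1 m[φ1→H] = [T, T, T, T]
r1 m[φ1→S] = [T, F, T, T]
r1 m[φ2→H] = [T, T, F, F]
r1 m[φ3→N] = [F, T, T, T]
r1 m[φ4→N] = [F, F, F, T]
r1 m[φ5→N] = [T, T, F, T]
r1 m[H→φ0] = [T, T, T, T]
r1 m[H→φ1] = [T, T, T, T]
r1 m[H→φ2] = [T, T, T, T]
r1 m[N→φ0] = [T, T, T, T]
r1 m[N→φ3] = [T, T, T, T]
r1 m[N→φ4] = [T, T, T, T]
r1 m[N→φ5] = [T, T, T, T]
r1 m[S→φ1] = [T, T, T, T]
r2 m[φ0→H] = [T, T, T, T]
r2 m[φ0→N] = [T, T, T, T]
r2 m[φ1→H] = [T, T, T, T]
r2 m[φ1→S] = [T, F, T, T]
r2 m[φ2→H] = [T, T, F, F]
r2 m[φ3→N] = [F, T, T, T]
r2 m[φ4→N] = [F, F, F, T]
r2 m[φ5→N] = [T, T, F, T]
r2 m[H→φ0] = [T, T, F, F]
r2 m[H→φ1] = [T, T, F, F]
r2 m[H→φ2] = [T, T, T, T]
r2 m[N→φ0] = [F, F, F, T]
r2 m[N→φ3] = [F, F, F, T]
r2 m[N→φ4] = [F, T, F, T]
r2 m[N→φ5] = [F, F, F, T]
r2 m[S→φ1] = [T, T, T, T]
r3 m[φ0→H] = [F, T, T, T]
r3 m[φ0→N] = [F, T, T, T]
r3 m[φ1→H] = [T, T, T, T]
r3 m[φ1→S] = [T, F, T, T]
r3 m[φ2→H] = [T, T, F, F]
r3 m[φ3→N] = [F, T, T, T]
r3 m[φ4→N] = [F, F, F, T]
r3 m[φ5→N] = [T, T, F, T]
r3 m[H→φ0] = [T, T, F, F]
r3 m[H→φ1] = [T, T, F, F]
r3 m[H→φ2] = [T, T, T, T]
r3 m[N→φ0] = [F, F, F, T]
r3 m[N→φ3] = [F, F, F, T]
r3 m[N→φ4] = [F, T, F, T]
r3 m[N→φ5] = [F, F, F, T]
r3 m[S→φ1] = [T, T, T, T]
r4 m[φ0→H] = [F, T, T, T]
r4 m[φ0→N] = [F, T, T, T]
r4 m[φ1→H] = [T, T, T, T]
r4 m[φ1→S] = [T, F, T, T]
r4 m[φ2→H] = [T, T, F, F]
r4 m[φ3→N] = [F, T, T, T]
r4 m[φ4→N] = [F, F, F, T]
r4 m[φ5→N] = [T, T, F, T]
r4 m[H→φ0] = [T, T, F, F]
r4 m[H→φ1] = [F, T, F, F]
r4 m[H→φ2] = [F, T, T, T]
r4 m[N→φ0] = [F, F, F, T]
r4 m[N→φ3] = [F, F, F, T]
r4 m[N→φ4] = [F, T, F, T]
r4 m[N→φ5] = [F, F, F, T]
r4 m[S→φ1] = [T, T, T, T]
r5 m[φ0→H] = [F, T, T, T]
r5 m[φ0→N] = [F, T, T, T]
r5 m[φ1→H] = [T, T, T, T]
r5 m[φ1→S] = [T, F, T, T]
r5 m[φ2→H] = [T, T, F, F]
r5 m[φ3→N] = [F, T, T, T]
r5 m[φ4→N] = [F, F, F, T]
r5 m[φ5→N] = [T, T, F, T]
r5 m[H→φ0] = [T, T, F, F]
r5 m[H→φ1] = [F, T, F, F]
r5 m[H→φ2] = [F, T, T, T]
r5 m[N→φ0] = [F, F, F, T]
r5 m[N→φ3] = [F, F, F, T]
r5 m[N→φ4] = [F, T, F, T]
r5 m[N→φ5] = [F, F, F, T]
r5 m[S→φ1] = [T, T, T, T]
fixed point reached at round 5
b[N] = ⊗ incoming = [F, F, F, T]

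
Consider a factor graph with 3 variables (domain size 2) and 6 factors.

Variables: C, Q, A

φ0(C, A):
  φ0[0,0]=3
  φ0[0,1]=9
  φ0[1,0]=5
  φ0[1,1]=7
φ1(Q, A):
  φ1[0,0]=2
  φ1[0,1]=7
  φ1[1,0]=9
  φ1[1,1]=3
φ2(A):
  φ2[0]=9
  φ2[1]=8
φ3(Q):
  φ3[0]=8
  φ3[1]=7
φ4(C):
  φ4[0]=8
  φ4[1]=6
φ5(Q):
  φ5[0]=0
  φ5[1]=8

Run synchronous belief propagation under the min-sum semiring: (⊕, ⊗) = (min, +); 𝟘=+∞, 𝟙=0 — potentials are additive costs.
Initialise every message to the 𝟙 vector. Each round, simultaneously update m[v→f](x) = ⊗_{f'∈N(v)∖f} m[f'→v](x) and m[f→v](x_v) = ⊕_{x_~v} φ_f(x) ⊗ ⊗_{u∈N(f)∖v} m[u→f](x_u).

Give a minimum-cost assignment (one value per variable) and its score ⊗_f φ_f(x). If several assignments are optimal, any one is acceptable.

assignment: (C=0, Q=0, A=0); score = 30

init: all messages = 𝟙 over 2 values
r1 m[φ0→C] = [3, 5]
r1 m[φ0→A] = [3, 7]
r1 m[φ1→Q] = [2, 3]
r1 m[φ1→A] = [2, 3]
r1 m[φ2→A] = [9, 8]
r1 m[φ3→Q] = [8, 7]
r1 m[φ4→C] = [8, 6]
r1 m[φ5→Q] = [0, 8]
r1 m[C→φ0] = [0, 0]
r1 m[C→φ4] = [0, 0]
r1 m[Q→φ1] = [0, 0]
r1 m[Q→φ3] = [0, 0]
r1 m[Q→φ5] = [0, 0]
r1 m[A→φ0] = [0, 0]
r1 m[A→φ1] = [0, 0]
r1 m[A→φ2] = [0, 0]
r2 m[φ0→C] = [3, 5]
r2 m[φ0→A] = [3, 7]
r2 m[φ1→Q] = [2, 3]
r2 m[φ1→A] = [2, 3]
r2 m[φ2→A] = [9, 8]
r2 m[φ3→Q] = [8, 7]
r2 m[φ4→C] = [8, 6]
r2 m[φ5→Q] = [0, 8]
r2 m[C→φ0] = [8, 6]
r2 m[C→φ4] = [3, 5]
r2 m[Q→φ1] = [8, 15]
r2 m[Q→φ3] = [2, 11]
r2 m[Q→φ5] = [10, 10]
r2 m[A→φ0] = [11, 11]
r2 m[A→φ1] = [12, 15]
r2 m[A→φ2] = [5, 10]
r3 m[φ0→C] = [14, 16]
r3 m[φ0→A] = [11, 13]
r3 m[φ1→Q] = [14, 18]
r3 m[φ1→A] = [10, 15]
r3 m[φ2→A] = [9, 8]
r3 m[φ3→Q] = [8, 7]
r3 m[φ4→C] = [8, 6]
r3 m[φ5→Q] = [0, 8]
r3 m[C→φ0] = [8, 6]
r3 m[C→φ4] = [3, 5]
r3 m[Q→φ1] = [8, 15]
r3 m[Q→φ3] = [2, 11]
r3 m[Q→φ5] = [10, 10]
r3 m[A→φ0] = [11, 11]
r3 m[A→φ1] = [12, 15]
r3 m[A→φ2] = [5, 10]
r4 m[φ0→C] = [14, 16]
r4 m[φ0→A] = [11, 13]
r4 m[φ1→Q] = [14, 18]
r4 m[φ1→A] = [10, 15]
r4 m[φ2→A] = [9, 8]
r4 m[φ3→Q] = [8, 7]
r4 m[φ4→C] = [8, 6]
r4 m[φ5→Q] = [0, 8]
r4 m[C→φ0] = [8, 6]
r4 m[C→φ4] = [14, 16]
r4 m[Q→φ1] = [8, 15]
r4 m[Q→φ3] = [14, 26]
r4 m[Q→φ5] = [22, 25]
r4 m[A→φ0] = [19, 23]
r4 m[A→φ1] = [20, 21]
r4 m[A→φ2] = [21, 28]
r5 m[φ0→C] = [22, 24]
r5 m[φ0→A] = [11, 13]
r5 m[φ1→Q] = [22, 24]
r5 m[φ1→A] = [10, 15]
r5 m[φ2→A] = [9, 8]
r5 m[φ3→Q] = [8, 7]
r5 m[φ4→C] = [8, 6]
r5 m[φ5→Q] = [0, 8]
r5 m[C→φ0] = [8, 6]
r5 m[C→φ4] = [14, 16]
r5 m[Q→φ1] = [8, 15]
r5 m[Q→φ3] = [14, 26]
r5 m[Q→φ5] = [22, 25]
r5 m[A→φ0] = [19, 23]
r5 m[A→φ1] = [20, 21]
r5 m[A→φ2] = [21, 28]
r6 m[φ0→C] = [22, 24]
r6 m[φ0→A] = [11, 13]
r6 m[φ1→Q] = [22, 24]
r6 m[φ1→A] = [10, 15]
r6 m[φ2→A] = [9, 8]
r6 m[φ3→Q] = [8, 7]
r6 m[φ4→C] = [8, 6]
r6 m[φ5→Q] = [0, 8]
r6 m[C→φ0] = [8, 6]
r6 m[C→φ4] = [22, 24]
r6 m[Q→φ1] = [8, 15]
r6 m[Q→φ3] = [22, 32]
r6 m[Q→φ5] = [30, 31]
r6 m[A→φ0] = [19, 23]
r6 m[A→φ1] = [20, 21]
r6 m[A→φ2] = [21, 28]
r7 m[φ0→C] = [22, 24]
r7 m[φ0→A] = [11, 13]
r7 m[φ1→Q] = [22, 24]
r7 m[φ1→A] = [10, 15]
r7 m[φ2→A] = [9, 8]
r7 m[φ3→Q] = [8, 7]
r7 m[φ4→C] = [8, 6]
r7 m[φ5→Q] = [0, 8]
r7 m[C→φ0] = [8, 6]
r7 m[C→φ4] = [22, 24]
r7 m[Q→φ1] = [8, 15]
r7 m[Q→φ3] = [22, 32]
r7 m[Q→φ5] = [30, 31]
r7 m[A→φ0] = [19, 23]
r7 m[A→φ1] = [20, 21]
r7 m[A→φ2] = [21, 28]
fixed point reached at round 7
traceback from C: (C=0, Q=0, A=0), score=30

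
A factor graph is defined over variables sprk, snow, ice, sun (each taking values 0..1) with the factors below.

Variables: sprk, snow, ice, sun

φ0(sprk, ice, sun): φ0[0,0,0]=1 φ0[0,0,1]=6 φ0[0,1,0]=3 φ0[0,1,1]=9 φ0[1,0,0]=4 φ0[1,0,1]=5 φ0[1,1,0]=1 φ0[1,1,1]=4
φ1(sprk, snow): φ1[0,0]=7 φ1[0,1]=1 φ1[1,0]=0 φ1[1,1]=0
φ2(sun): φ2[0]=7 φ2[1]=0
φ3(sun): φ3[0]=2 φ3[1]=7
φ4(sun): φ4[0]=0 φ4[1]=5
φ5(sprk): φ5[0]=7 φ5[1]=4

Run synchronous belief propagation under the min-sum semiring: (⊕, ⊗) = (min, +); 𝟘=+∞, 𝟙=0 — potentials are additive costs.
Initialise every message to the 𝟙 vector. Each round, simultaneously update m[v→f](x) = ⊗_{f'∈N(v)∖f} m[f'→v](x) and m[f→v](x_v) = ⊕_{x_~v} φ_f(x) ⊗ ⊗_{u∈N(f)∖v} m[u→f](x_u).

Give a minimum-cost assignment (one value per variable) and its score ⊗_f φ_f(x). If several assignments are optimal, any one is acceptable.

init: all messages = 𝟙 over 2 values
r1 m[φ0→sprk] = [1, 1]
r1 m[φ0→ice] = [1, 1]
r1 m[φ0→sun] = [1, 4]
r1 m[φ1→sprk] = [1, 0]
r1 m[φ1→snow] = [0, 0]
r1 m[φ2→sun] = [7, 0]
r1 m[φ3→sun] = [2, 7]
r1 m[φ4→sun] = [0, 5]
r1 m[φ5→sprk] = [7, 4]
r1 m[sprk→φ0] = [0, 0]
r1 m[sprk→φ1] = [0, 0]
r1 m[sprk→φ5] = [0, 0]
r1 m[snow→φ1] = [0, 0]
r1 m[ice→φ0] = [0, 0]
r1 m[sun→φ0] = [0, 0]
r1 m[sun→φ2] = [0, 0]
r1 m[sun→φ3] = [0, 0]
r1 m[sun→φ4] = [0, 0]
r2 m[φ0→sprk] = [1, 1]
r2 m[φ0→ice] = [1, 1]
r2 m[φ0→sun] = [1, 4]
r2 m[φ1→sprk] = [1, 0]
r2 m[φ1→snow] = [0, 0]
r2 m[φ2→sun] = [7, 0]
r2 m[φ3→sun] = [2, 7]
r2 m[φ4→sun] = [0, 5]
r2 m[φ5→sprk] = [7, 4]
r2 m[sprk→φ0] = [8, 4]
r2 m[sprk→φ1] = [8, 5]
r2 m[sprk→φ5] = [2, 1]
r2 m[snow→φ1] = [0, 0]
r2 m[ice→φ0] = [0, 0]
r2 m[sun→φ0] = [9, 12]
r2 m[sun→φ2] = [3, 16]
r2 m[sun→φ3] = [8, 9]
r2 m[sun→φ4] = [10, 11]
r3 m[φ0→sprk] = [10, 10]
r3 m[φ0→ice] = [17, 14]
r3 m[φ0→sun] = [5, 8]
r3 m[φ1→sprk] = [1, 0]
r3 m[φ1→snow] = [5, 5]
r3 m[φ2→sun] = [7, 0]
r3 m[φ3→sun] = [2, 7]
r3 m[φ4→sun] = [0, 5]
r3 m[φ5→sprk] = [7, 4]
r3 m[sprk→φ0] = [8, 4]
r3 m[sprk→φ1] = [8, 5]
r3 m[sprk→φ5] = [2, 1]
r3 m[snow→φ1] = [0, 0]
r3 m[ice→φ0] = [0, 0]
r3 m[sun→φ0] = [9, 12]
r3 m[sun→φ2] = [3, 16]
r3 m[sun→φ3] = [8, 9]
r3 m[sun→φ4] = [10, 11]
r4 m[φ0→sprk] = [10, 10]
r4 m[φ0→ice] = [17, 14]
r4 m[φ0→sun] = [5, 8]
r4 m[φ1→sprk] = [1, 0]
r4 m[φ1→snow] = [5, 5]
r4 m[φ2→sun] = [7, 0]
r4 m[φ3→sun] = [2, 7]
r4 m[φ4→sun] = [0, 5]
r4 m[φ5→sprk] = [7, 4]
r4 m[sprk→φ0] = [8, 4]
r4 m[sprk→φ1] = [17, 14]
r4 m[sprk→φ5] = [11, 10]
r4 m[snow→φ1] = [0, 0]
r4 m[ice→φ0] = [0, 0]
r4 m[sun→φ0] = [9, 12]
r4 m[sun→φ2] = [7, 20]
r4 m[sun→φ3] = [12, 13]
r4 m[sun→φ4] = [14, 15]
r5 m[φ0→sprk] = [10, 10]
r5 m[φ0→ice] = [17, 14]
r5 m[φ0→sun] = [5, 8]
r5 m[φ1→sprk] = [1, 0]
r5 m[φ1→snow] = [14, 14]
r5 m[φ2→sun] = [7, 0]
r5 m[φ3→sun] = [2, 7]
r5 m[φ4→sun] = [0, 5]
r5 m[φ5→sprk] = [7, 4]
r5 m[sprk→φ0] = [8, 4]
r5 m[sprk→φ1] = [17, 14]
r5 m[sprk→φ5] = [11, 10]
r5 m[snow→φ1] = [0, 0]
r5 m[ice→φ0] = [0, 0]
r5 m[sun→φ0] = [9, 12]
r5 m[sun→φ2] = [7, 20]
r5 m[sun→φ3] = [12, 13]
r5 m[sun→φ4] = [14, 15]
r6 m[φ0→sprk] = [10, 10]
r6 m[φ0→ice] = [17, 14]
r6 m[φ0→sun] = [5, 8]
r6 m[φ1→sprk] = [1, 0]
r6 m[φ1→snow] = [14, 14]
r6 m[φ2→sun] = [7, 0]
r6 m[φ3→sun] = [2, 7]
r6 m[φ4→sun] = [0, 5]
r6 m[φ5→sprk] = [7, 4]
r6 m[sprk→φ0] = [8, 4]
r6 m[sprk→φ1] = [17, 14]
r6 m[sprk→φ5] = [11, 10]
r6 m[snow→φ1] = [0, 0]
r6 m[ice→φ0] = [0, 0]
r6 m[sun→φ0] = [9, 12]
r6 m[sun→φ2] = [7, 20]
r6 m[sun→φ3] = [12, 13]
r6 m[sun→φ4] = [14, 15]
fixed point reached at round 6
traceback from sprk: (sprk=1, snow=0, ice=1, sun=0), score=14

assignment: (sprk=1, snow=0, ice=1, sun=0); score = 14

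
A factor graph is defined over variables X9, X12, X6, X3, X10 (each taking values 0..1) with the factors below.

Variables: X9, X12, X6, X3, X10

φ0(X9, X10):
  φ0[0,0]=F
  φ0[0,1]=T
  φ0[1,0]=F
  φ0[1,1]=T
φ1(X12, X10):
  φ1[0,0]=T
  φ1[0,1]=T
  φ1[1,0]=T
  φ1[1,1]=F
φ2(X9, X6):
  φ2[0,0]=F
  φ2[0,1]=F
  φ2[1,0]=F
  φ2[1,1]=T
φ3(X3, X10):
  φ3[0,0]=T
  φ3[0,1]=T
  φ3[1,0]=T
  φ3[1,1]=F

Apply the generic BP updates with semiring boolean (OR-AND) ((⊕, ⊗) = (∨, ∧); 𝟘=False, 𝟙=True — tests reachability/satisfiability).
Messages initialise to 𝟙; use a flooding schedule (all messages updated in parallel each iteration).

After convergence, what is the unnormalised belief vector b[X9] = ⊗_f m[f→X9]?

init: all messages = 𝟙 over 2 values
r1 m[φ0→X9] = [T, T]
r1 m[φ0→X10] = [F, T]
r1 m[φ1→X12] = [T, T]
r1 m[φ1→X10] = [T, T]
r1 m[φ2→X9] = [F, T]
r1 m[φ2→X6] = [F, T]
r1 m[φ3→X3] = [T, T]
r1 m[φ3→X10] = [T, T]
r1 m[X9→φ0] = [T, T]
r1 m[X9→φ2] = [T, T]
r1 m[X12→φ1] = [T, T]
r1 m[X6→φ2] = [T, T]
r1 m[X3→φ3] = [T, T]
r1 m[X10→φ0] = [T, T]
r1 m[X10→φ1] = [T, T]
r1 m[X10→φ3] = [T, T]
r2 m[φ0→X9] = [T, T]
r2 m[φ0→X10] = [F, T]
r2 m[φ1→X12] = [T, T]
r2 m[φ1→X10] = [T, T]
r2 m[φ2→X9] = [F, T]
r2 m[φ2→X6] = [F, T]
r2 m[φ3→X3] = [T, T]
r2 m[φ3→X10] = [T, T]
r2 m[X9→φ0] = [F, T]
r2 m[X9→φ2] = [T, T]
r2 m[X12→φ1] = [T, T]
r2 m[X6→φ2] = [T, T]
r2 m[X3→φ3] = [T, T]
r2 m[X10→φ0] = [T, T]
r2 m[X10→φ1] = [F, T]
r2 m[X10→φ3] = [F, T]
r3 m[φ0→X9] = [T, T]
r3 m[φ0→X10] = [F, T]
r3 m[φ1→X12] = [T, F]
r3 m[φ1→X10] = [T, T]
r3 m[φ2→X9] = [F, T]
r3 m[φ2→X6] = [F, T]
r3 m[φ3→X3] = [T, F]
r3 m[φ3→X10] = [T, T]
r3 m[X9→φ0] = [F, T]
r3 m[X9→φ2] = [T, T]
r3 m[X12→φ1] = [T, T]
r3 m[X6→φ2] = [T, T]
r3 m[X3→φ3] = [T, T]
r3 m[X10→φ0] = [T, T]
r3 m[X10→φ1] = [F, T]
r3 m[X10→φ3] = [F, T]
r4 m[φ0→X9] = [T, T]
r4 m[φ0→X10] = [F, T]
r4 m[φ1→X12] = [T, F]
r4 m[φ1→X10] = [T, T]
r4 m[φ2→X9] = [F, T]
r4 m[φ2→X6] = [F, T]
r4 m[φ3→X3] = [T, F]
r4 m[φ3→X10] = [T, T]
r4 m[X9→φ0] = [F, T]
r4 m[X9→φ2] = [T, T]
r4 m[X12→φ1] = [T, T]
r4 m[X6→φ2] = [T, T]
r4 m[X3→φ3] = [T, T]
r4 m[X10→φ0] = [T, T]
r4 m[X10→φ1] = [F, T]
r4 m[X10→φ3] = [F, T]
fixed point reached at round 4
b[X9] = ⊗ incoming = [F, T]

b[X9] = [F, T]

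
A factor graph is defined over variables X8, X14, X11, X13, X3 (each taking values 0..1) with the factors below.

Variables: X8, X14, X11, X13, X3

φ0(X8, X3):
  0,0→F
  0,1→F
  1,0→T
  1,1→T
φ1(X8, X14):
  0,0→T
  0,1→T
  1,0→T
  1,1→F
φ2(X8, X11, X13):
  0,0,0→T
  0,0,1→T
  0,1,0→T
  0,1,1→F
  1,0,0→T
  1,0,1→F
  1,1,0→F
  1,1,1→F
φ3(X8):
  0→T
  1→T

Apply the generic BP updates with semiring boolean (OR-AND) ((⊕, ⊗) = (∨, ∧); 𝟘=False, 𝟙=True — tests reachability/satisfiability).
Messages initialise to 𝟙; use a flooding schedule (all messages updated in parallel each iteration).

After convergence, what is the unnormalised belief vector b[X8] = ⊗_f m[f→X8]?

init: all messages = 𝟙 over 2 values
r1 m[φ0→X8] = [F, T]
r1 m[φ0→X3] = [T, T]
r1 m[φ1→X8] = [T, T]
r1 m[φ1→X14] = [T, T]
r1 m[φ2→X8] = [T, T]
r1 m[φ2→X11] = [T, T]
r1 m[φ2→X13] = [T, T]
r1 m[φ3→X8] = [T, T]
r1 m[X8→φ0] = [T, T]
r1 m[X8→φ1] = [T, T]
r1 m[X8→φ2] = [T, T]
r1 m[X8→φ3] = [T, T]
r1 m[X14→φ1] = [T, T]
r1 m[X11→φ2] = [T, T]
r1 m[X13→φ2] = [T, T]
r1 m[X3→φ0] = [T, T]
r2 m[φ0→X8] = [F, T]
r2 m[φ0→X3] = [T, T]
r2 m[φ1→X8] = [T, T]
r2 m[φ1→X14] = [T, T]
r2 m[φ2→X8] = [T, T]
r2 m[φ2→X11] = [T, T]
r2 m[φ2→X13] = [T, T]
r2 m[φ3→X8] = [T, T]
r2 m[X8→φ0] = [T, T]
r2 m[X8→φ1] = [F, T]
r2 m[X8→φ2] = [F, T]
r2 m[X8→φ3] = [F, T]
r2 m[X14→φ1] = [T, T]
r2 m[X11→φ2] = [T, T]
r2 m[X13→φ2] = [T, T]
r2 m[X3→φ0] = [T, T]
r3 m[φ0→X8] = [F, T]
r3 m[φ0→X3] = [T, T]
r3 m[φ1→X8] = [T, T]
r3 m[φ1→X14] = [T, F]
r3 m[φ2→X8] = [T, T]
r3 m[φ2→X11] = [T, F]
r3 m[φ2→X13] = [T, F]
r3 m[φ3→X8] = [T, T]
r3 m[X8→φ0] = [T, T]
r3 m[X8→φ1] = [F, T]
r3 m[X8→φ2] = [F, T]
r3 m[X8→φ3] = [F, T]
r3 m[X14→φ1] = [T, T]
r3 m[X11→φ2] = [T, T]
r3 m[X13→φ2] = [T, T]
r3 m[X3→φ0] = [T, T]
r4 m[φ0→X8] = [F, T]
r4 m[φ0→X3] = [T, T]
r4 m[φ1→X8] = [T, T]
r4 m[φ1→X14] = [T, F]
r4 m[φ2→X8] = [T, T]
r4 m[φ2→X11] = [T, F]
r4 m[φ2→X13] = [T, F]
r4 m[φ3→X8] = [T, T]
r4 m[X8→φ0] = [T, T]
r4 m[X8→φ1] = [F, T]
r4 m[X8→φ2] = [F, T]
r4 m[X8→φ3] = [F, T]
r4 m[X14→φ1] = [T, T]
r4 m[X11→φ2] = [T, T]
r4 m[X13→φ2] = [T, T]
r4 m[X3→φ0] = [T, T]
fixed point reached at round 4
b[X8] = ⊗ incoming = [F, T]

b[X8] = [F, T]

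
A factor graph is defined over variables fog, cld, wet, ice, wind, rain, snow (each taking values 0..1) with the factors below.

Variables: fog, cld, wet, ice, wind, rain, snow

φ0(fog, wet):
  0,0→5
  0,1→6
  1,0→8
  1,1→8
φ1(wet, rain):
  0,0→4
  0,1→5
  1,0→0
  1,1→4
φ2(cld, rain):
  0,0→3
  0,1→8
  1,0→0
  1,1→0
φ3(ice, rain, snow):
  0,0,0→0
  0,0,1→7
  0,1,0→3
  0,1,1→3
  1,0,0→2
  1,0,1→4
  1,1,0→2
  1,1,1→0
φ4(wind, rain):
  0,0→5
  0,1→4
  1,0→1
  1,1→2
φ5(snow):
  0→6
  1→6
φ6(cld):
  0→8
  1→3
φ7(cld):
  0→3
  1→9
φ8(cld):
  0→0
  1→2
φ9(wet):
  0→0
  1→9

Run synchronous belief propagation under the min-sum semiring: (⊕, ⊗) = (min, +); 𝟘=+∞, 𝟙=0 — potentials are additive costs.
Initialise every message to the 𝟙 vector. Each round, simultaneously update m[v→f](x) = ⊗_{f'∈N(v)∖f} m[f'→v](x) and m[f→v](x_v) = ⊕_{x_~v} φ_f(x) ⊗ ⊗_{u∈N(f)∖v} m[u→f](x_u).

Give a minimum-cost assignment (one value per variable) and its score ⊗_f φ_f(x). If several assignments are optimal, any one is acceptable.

assignment: (fog=0, cld=0, wet=0, ice=0, wind=1, rain=0, snow=0); score = 30

init: all messages = 𝟙 over 2 values
r1 m[φ0→fog] = [5, 8]
r1 m[φ0→wet] = [5, 6]
r1 m[φ1→wet] = [4, 0]
r1 m[φ1→rain] = [0, 4]
r1 m[φ2→cld] = [3, 0]
r1 m[φ2→rain] = [0, 0]
r1 m[φ3→ice] = [0, 0]
r1 m[φ3→rain] = [0, 0]
r1 m[φ3→snow] = [0, 0]
r1 m[φ4→wind] = [4, 1]
r1 m[φ4→rain] = [1, 2]
r1 m[φ5→snow] = [6, 6]
r1 m[φ6→cld] = [8, 3]
r1 m[φ7→cld] = [3, 9]
r1 m[φ8→cld] = [0, 2]
r1 m[φ9→wet] = [0, 9]
r1 m[fog→φ0] = [0, 0]
r1 m[cld→φ2] = [0, 0]
r1 m[cld→φ6] = [0, 0]
r1 m[cld→φ7] = [0, 0]
r1 m[cld→φ8] = [0, 0]
r1 m[wet→φ0] = [0, 0]
r1 m[wet→φ1] = [0, 0]
r1 m[wet→φ9] = [0, 0]
r1 m[ice→φ3] = [0, 0]
r1 m[wind→φ4] = [0, 0]
r1 m[rain→φ1] = [0, 0]
r1 m[rain→φ2] = [0, 0]
r1 m[rain→φ3] = [0, 0]
r1 m[rain→φ4] = [0, 0]
r1 m[snow→φ3] = [0, 0]
r1 m[snow→φ5] = [0, 0]
r2 m[φ0→fog] = [5, 8]
r2 m[φ0→wet] = [5, 6]
r2 m[φ1→wet] = [4, 0]
r2 m[φ1→rain] = [0, 4]
r2 m[φ2→cld] = [3, 0]
r2 m[φ2→rain] = [0, 0]
r2 m[φ3→ice] = [0, 0]
r2 m[φ3→rain] = [0, 0]
r2 m[φ3→snow] = [0, 0]
r2 m[φ4→wind] = [4, 1]
r2 m[φ4→rain] = [1, 2]
r2 m[φ5→snow] = [6, 6]
r2 m[φ6→cld] = [8, 3]
r2 m[φ7→cld] = [3, 9]
r2 m[φ8→cld] = [0, 2]
r2 m[φ9→wet] = [0, 9]
r2 m[fog→φ0] = [0, 0]
r2 m[cld→φ2] = [11, 14]
r2 m[cld→φ6] = [6, 11]
r2 m[cld→φ7] = [11, 5]
r2 m[cld→φ8] = [14, 12]
r2 m[wet→φ0] = [4, 9]
r2 m[wet→φ1] = [5, 15]
r2 m[wet→φ9] = [9, 6]
r2 m[ice→φ3] = [0, 0]
r2 m[wind→φ4] = [0, 0]
r2 m[rain→φ1] = [1, 2]
r2 m[rain→φ2] = [1, 6]
r2 m[rain→φ3] = [1, 6]
r2 m[rain→φ4] = [0, 4]
r2 m[snow→φ3] = [6, 6]
r2 m[snow→φ5] = [0, 0]
r3 m[φ0→fog] = [9, 12]
r3 m[φ0→wet] = [5, 6]
r3 m[φ1→wet] = [5, 1]
r3 m[φ1→rain] = [9, 10]
r3 m[φ2→cld] = [4, 1]
r3 m[φ2→rain] = [14, 14]
r3 m[φ3→ice] = [7, 9]
r3 m[φ3→rain] = [6, 6]
r3 m[φ3→snow] = [1, 5]
r3 m[φ4→wind] = [5, 1]
r3 m[φ4→rain] = [1, 2]
r3 m[φ5→snow] = [6, 6]
r3 m[φ6→cld] = [8, 3]
r3 m[φ7→cld] = [3, 9]
r3 m[φ8→cld] = [0, 2]
r3 m[φ9→wet] = [0, 9]
r3 m[fog→φ0] = [0, 0]
r3 m[cld→φ2] = [11, 14]
r3 m[cld→φ6] = [6, 11]
r3 m[cld→φ7] = [11, 5]
r3 m[cld→φ8] = [14, 12]
r3 m[wet→φ0] = [4, 9]
r3 m[wet→φ1] = [5, 15]
r3 m[wet→φ9] = [9, 6]
r3 m[ice→φ3] = [0, 0]
r3 m[wind→φ4] = [0, 0]
r3 m[rain→φ1] = [1, 2]
r3 m[rain→φ2] = [1, 6]
r3 m[rain→φ3] = [1, 6]
r3 m[rain→φ4] = [0, 4]
r3 m[snow→φ3] = [6, 6]
r3 m[snow→φ5] = [0, 0]
r4 m[φ0→fog] = [9, 12]
r4 m[φ0→wet] = [5, 6]
r4 m[φ1→wet] = [5, 1]
r4 m[φ1→rain] = [9, 10]
r4 m[φ2→cld] = [4, 1]
r4 m[φ2→rain] = [14, 14]
r4 m[φ3→ice] = [7, 9]
r4 m[φ3→rain] = [6, 6]
r4 m[φ3→snow] = [1, 5]
r4 m[φ4→wind] = [5, 1]
r4 m[φ4→rain] = [1, 2]
r4 m[φ5→snow] = [6, 6]
r4 m[φ6→cld] = [8, 3]
r4 m[φ7→cld] = [3, 9]
r4 m[φ8→cld] = [0, 2]
r4 m[φ9→wet] = [0, 9]
r4 m[fog→φ0] = [0, 0]
r4 m[cld→φ2] = [11, 14]
r4 m[cld→φ6] = [7, 12]
r4 m[cld→φ7] = [12, 6]
r4 m[cld→φ8] = [15, 13]
r4 m[wet→φ0] = [5, 10]
r4 m[wet→φ1] = [5, 15]
r4 m[wet→φ9] = [10, 7]
r4 m[ice→φ3] = [0, 0]
r4 m[wind→φ4] = [0, 0]
r4 m[rain→φ1] = [21, 22]
r4 m[rain→φ2] = [16, 18]
r4 m[rain→φ3] = [24, 26]
r4 m[rain→φ4] = [29, 30]
r4 m[snow→φ3] = [6, 6]
r4 m[snow→φ5] = [1, 5]
r5 m[φ0→fog] = [10, 13]
r5 m[φ0→wet] = [5, 6]
r5 m[φ1→wet] = [25, 21]
r5 m[φ1→rain] = [9, 10]
r5 m[φ2→cld] = [19, 16]
r5 m[φ2→rain] = [14, 14]
r5 m[φ3→ice] = [30, 32]
r5 m[φ3→rain] = [6, 6]
r5 m[φ3→snow] = [24, 26]
r5 m[φ4→wind] = [34, 30]
r5 m[φ4→rain] = [1, 2]
r5 m[φ5→snow] = [6, 6]
r5 m[φ6→cld] = [8, 3]
r5 m[φ7→cld] = [3, 9]
r5 m[φ8→cld] = [0, 2]
r5 m[φ9→wet] = [0, 9]
r5 m[fog→φ0] = [0, 0]
r5 m[cld→φ2] = [11, 14]
r5 m[cld→φ6] = [7, 12]
r5 m[cld→φ7] = [12, 6]
r5 m[cld→φ8] = [15, 13]
r5 m[wet→φ0] = [5, 10]
r5 m[wet→φ1] = [5, 15]
r5 m[wet→φ9] = [10, 7]
r5 m[ice→φ3] = [0, 0]
r5 m[wind→φ4] = [0, 0]
r5 m[rain→φ1] = [21, 22]
r5 m[rain→φ2] = [16, 18]
r5 m[rain→φ3] = [24, 26]
r5 m[rain→φ4] = [29, 30]
r5 m[snow→φ3] = [6, 6]
r5 m[snow→φ5] = [1, 5]
r6 m[φ0→fog] = [10, 13]
r6 m[φ0→wet] = [5, 6]
r6 m[φ1→wet] = [25, 21]
r6 m[φ1→rain] = [9, 10]
r6 m[φ2→cld] = [19, 16]
r6 m[φ2→rain] = [14, 14]
r6 m[φ3→ice] = [30, 32]
r6 m[φ3→rain] = [6, 6]
r6 m[φ3→snow] = [24, 26]
r6 m[φ4→wind] = [34, 30]
r6 m[φ4→rain] = [1, 2]
r6 m[φ5→snow] = [6, 6]
r6 m[φ6→cld] = [8, 3]
r6 m[φ7→cld] = [3, 9]
r6 m[φ8→cld] = [0, 2]
r6 m[φ9→wet] = [0, 9]
r6 m[fog→φ0] = [0, 0]
r6 m[cld→φ2] = [11, 14]
r6 m[cld→φ6] = [22, 27]
r6 m[cld→φ7] = [27, 21]
r6 m[cld→φ8] = [30, 28]
r6 m[wet→φ0] = [25, 30]
r6 m[wet→φ1] = [5, 15]
r6 m[wet→φ9] = [30, 27]
r6 m[ice→φ3] = [0, 0]
r6 m[wind→φ4] = [0, 0]
r6 m[rain→φ1] = [21, 22]
r6 m[rain→φ2] = [16, 18]
r6 m[rain→φ3] = [24, 26]
r6 m[rain→φ4] = [29, 30]
r6 m[snow→φ3] = [6, 6]
r6 m[snow→φ5] = [24, 26]
r7 m[φ0→fog] = [30, 33]
r7 m[φ0→wet] = [5, 6]
r7 m[φ1→wet] = [25, 21]
r7 m[φ1→rain] = [9, 10]
r7 m[φ2→cld] = [19, 16]
r7 m[φ2→rain] = [14, 14]
r7 m[φ3→ice] = [30, 32]
r7 m[φ3→rain] = [6, 6]
r7 m[φ3→snow] = [24, 26]
r7 m[φ4→wind] = [34, 30]
r7 m[φ4→rain] = [1, 2]
r7 m[φ5→snow] = [6, 6]
r7 m[φ6→cld] = [8, 3]
r7 m[φ7→cld] = [3, 9]
r7 m[φ8→cld] = [0, 2]
r7 m[φ9→wet] = [0, 9]
r7 m[fog→φ0] = [0, 0]
r7 m[cld→φ2] = [11, 14]
r7 m[cld→φ6] = [22, 27]
r7 m[cld→φ7] = [27, 21]
r7 m[cld→φ8] = [30, 28]
r7 m[wet→φ0] = [25, 30]
r7 m[wet→φ1] = [5, 15]
r7 m[wet→φ9] = [30, 27]
r7 m[ice→φ3] = [0, 0]
r7 m[wind→φ4] = [0, 0]
r7 m[rain→φ1] = [21, 22]
r7 m[rain→φ2] = [16, 18]
r7 m[rain→φ3] = [24, 26]
r7 m[rain→φ4] = [29, 30]
r7 m[snow→φ3] = [6, 6]
r7 m[snow→φ5] = [24, 26]
r8 m[φ0→fog] = [30, 33]
r8 m[φ0→wet] = [5, 6]
r8 m[φ1→wet] = [25, 21]
r8 m[φ1→rain] = [9, 10]
r8 m[φ2→cld] = [19, 16]
r8 m[φ2→rain] = [14, 14]
r8 m[φ3→ice] = [30, 32]
r8 m[φ3→rain] = [6, 6]
r8 m[φ3→snow] = [24, 26]
r8 m[φ4→wind] = [34, 30]
r8 m[φ4→rain] = [1, 2]
r8 m[φ5→snow] = [6, 6]
r8 m[φ6→cld] = [8, 3]
r8 m[φ7→cld] = [3, 9]
r8 m[φ8→cld] = [0, 2]
r8 m[φ9→wet] = [0, 9]
r8 m[fog→φ0] = [0, 0]
r8 m[cld→φ2] = [11, 14]
r8 m[cld→φ6] = [22, 27]
r8 m[cld→φ7] = [27, 21]
r8 m[cld→φ8] = [30, 28]
r8 m[wet→φ0] = [25, 30]
r8 m[wet→φ1] = [5, 15]
r8 m[wet→φ9] = [30, 27]
r8 m[ice→φ3] = [0, 0]
r8 m[wind→φ4] = [0, 0]
r8 m[rain→φ1] = [21, 22]
r8 m[rain→φ2] = [16, 18]
r8 m[rain→φ3] = [24, 26]
r8 m[rain→φ4] = [29, 30]
r8 m[snow→φ3] = [6, 6]
r8 m[snow→φ5] = [24, 26]
fixed point reached at round 8
traceback from fog: (fog=0, cld=0, wet=0, ice=0, wind=1, rain=0, snow=0), score=30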